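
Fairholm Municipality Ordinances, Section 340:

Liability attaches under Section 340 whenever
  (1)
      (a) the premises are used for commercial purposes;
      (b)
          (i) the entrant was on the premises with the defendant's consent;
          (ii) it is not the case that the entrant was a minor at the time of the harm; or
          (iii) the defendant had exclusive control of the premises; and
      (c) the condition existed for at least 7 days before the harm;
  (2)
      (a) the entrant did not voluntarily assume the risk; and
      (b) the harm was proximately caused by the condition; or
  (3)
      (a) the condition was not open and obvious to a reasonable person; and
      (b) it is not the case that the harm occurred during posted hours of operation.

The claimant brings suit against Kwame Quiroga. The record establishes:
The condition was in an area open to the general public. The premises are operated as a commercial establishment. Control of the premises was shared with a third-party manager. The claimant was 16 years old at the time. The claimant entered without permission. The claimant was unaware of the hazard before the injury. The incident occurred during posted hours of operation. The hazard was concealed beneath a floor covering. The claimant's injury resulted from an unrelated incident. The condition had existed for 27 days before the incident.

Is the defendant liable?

(a) commercial use — met.
(i) consent to enter — fails.
(ii) not (entrant a minor) — not satisfied.
(iii) exclusive control — not met.
(b) = F OR F OR F = false.
(c) condition ≥7 days old — satisfied.
(1) = T AND F AND T = false.
(a) no assumed risk — holds.
(b) proximate cause — not met.
So (2) is not satisfied (T AND F).
(a) not open/obvious — satisfied.
(b) not (during posted hours) — not satisfied.
(3): T AND F → false.
Overall: F OR F OR F → false.

No — not liable.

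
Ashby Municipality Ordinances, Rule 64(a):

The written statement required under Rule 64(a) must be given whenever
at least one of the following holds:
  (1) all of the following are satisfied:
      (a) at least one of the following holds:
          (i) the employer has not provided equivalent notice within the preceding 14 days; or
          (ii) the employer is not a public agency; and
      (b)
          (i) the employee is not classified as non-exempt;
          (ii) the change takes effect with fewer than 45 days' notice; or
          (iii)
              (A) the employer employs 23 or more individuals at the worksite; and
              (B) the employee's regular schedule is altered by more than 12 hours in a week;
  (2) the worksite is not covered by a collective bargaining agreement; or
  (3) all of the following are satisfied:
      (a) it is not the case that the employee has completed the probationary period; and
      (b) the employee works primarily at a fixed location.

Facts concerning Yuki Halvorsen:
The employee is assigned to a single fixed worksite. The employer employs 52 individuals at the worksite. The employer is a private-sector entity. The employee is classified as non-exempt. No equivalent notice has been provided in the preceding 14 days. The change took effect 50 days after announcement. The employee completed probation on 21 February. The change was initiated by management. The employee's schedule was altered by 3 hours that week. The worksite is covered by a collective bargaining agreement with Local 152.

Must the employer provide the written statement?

No — not required.

(i) no recent notice — satisfied.
(ii) not (public agency) — satisfied.
So (a) is satisfied (T OR T).
(i) not (non-exempt) — not met.
(ii) < 45 days' notice — not satisfied.
(A) ≥ 23 at site — met.
(B) schedule shift > 12h — not met.
(iii) = T AND F = false.
(b): F OR F OR F → false.
(1) = T AND F = false.
(2) no CBA — fails.
(a) not (past probation) — fails.
(b) fixed location — holds.
(3) = F AND T = false.
Overall = F OR F OR F = false.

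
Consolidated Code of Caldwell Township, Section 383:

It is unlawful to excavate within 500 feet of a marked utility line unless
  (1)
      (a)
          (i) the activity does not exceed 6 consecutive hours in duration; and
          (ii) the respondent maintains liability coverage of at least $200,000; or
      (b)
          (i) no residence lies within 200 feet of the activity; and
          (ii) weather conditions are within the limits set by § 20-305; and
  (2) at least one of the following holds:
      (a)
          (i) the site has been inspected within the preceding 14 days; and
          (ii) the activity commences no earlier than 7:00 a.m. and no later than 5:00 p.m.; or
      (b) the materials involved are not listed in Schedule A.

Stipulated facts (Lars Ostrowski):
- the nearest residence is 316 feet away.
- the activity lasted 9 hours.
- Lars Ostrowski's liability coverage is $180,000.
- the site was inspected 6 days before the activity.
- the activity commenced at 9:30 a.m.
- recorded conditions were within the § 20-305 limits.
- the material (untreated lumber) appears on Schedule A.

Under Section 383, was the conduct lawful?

Yes — lawful.

(i) ≤ 6 hrs duration — not met.
(ii) coverage ≥ $200,000 — not met.
(a) = F AND F = false.
(i) no residence in 200 ft — holds.
(ii) weather ok — satisfied.
(b): T AND T → true.
So (1) is satisfied (F OR T).
(i) site inspected — holds.
(ii) start within hours — satisfied.
(a) = T AND T = true.
(b) not (Schedule A material) — not satisfied.
So (2) is satisfied (T OR F).
Overall: T AND T → true.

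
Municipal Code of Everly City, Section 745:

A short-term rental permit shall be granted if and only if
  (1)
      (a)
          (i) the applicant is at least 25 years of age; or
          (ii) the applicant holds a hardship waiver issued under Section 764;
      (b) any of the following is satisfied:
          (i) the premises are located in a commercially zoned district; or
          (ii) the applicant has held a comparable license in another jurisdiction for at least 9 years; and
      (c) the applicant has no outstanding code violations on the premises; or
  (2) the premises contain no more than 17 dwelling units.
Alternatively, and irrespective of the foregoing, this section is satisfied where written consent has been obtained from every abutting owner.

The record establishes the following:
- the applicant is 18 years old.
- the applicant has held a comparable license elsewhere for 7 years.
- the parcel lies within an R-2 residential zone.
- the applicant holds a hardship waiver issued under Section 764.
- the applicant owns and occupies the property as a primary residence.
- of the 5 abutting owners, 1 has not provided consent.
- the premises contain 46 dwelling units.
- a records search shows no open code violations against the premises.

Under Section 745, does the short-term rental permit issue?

(i) age ≥ 25 — not satisfied.
(ii) hardship waiver — met.
So (a) is satisfied (F OR T).
(i) commercially zoned — not satisfied.
(ii) prior license ≥ 9 yr — fails.
So (b) is not satisfied (F OR F).
(c) no code violations — holds.
(1) = T AND F AND T = false.
(2) ≤ 17 units — not met.
So Overall is not satisfied (F OR F).
Exception (all abutters consent) — not satisfied.
Result: main false OR exception false → false.

No — denied.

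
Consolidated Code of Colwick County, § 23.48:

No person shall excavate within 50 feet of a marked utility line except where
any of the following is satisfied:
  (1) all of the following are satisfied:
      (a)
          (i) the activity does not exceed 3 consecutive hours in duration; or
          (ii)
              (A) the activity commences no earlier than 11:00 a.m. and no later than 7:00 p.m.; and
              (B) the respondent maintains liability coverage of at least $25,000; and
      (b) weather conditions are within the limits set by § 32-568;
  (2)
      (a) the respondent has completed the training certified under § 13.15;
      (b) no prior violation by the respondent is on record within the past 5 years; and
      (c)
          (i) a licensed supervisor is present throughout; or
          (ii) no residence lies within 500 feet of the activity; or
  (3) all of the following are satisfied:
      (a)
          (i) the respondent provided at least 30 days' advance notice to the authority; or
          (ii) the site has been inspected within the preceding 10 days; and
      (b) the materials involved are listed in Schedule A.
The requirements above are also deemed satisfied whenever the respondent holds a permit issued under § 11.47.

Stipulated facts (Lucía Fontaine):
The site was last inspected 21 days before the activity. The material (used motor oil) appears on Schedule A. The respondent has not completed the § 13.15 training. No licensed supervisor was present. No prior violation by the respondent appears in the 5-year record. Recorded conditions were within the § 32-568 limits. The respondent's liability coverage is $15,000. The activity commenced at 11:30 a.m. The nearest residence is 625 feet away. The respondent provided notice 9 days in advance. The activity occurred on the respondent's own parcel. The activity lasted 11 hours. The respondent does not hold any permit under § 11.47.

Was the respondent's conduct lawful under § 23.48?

(i) ≤ 3 hrs duration — not met.
(A) start within hours — satisfied.
(B) coverage ≥ $25,000 — not met.
So (ii) is not satisfied (T AND F).
So (a) is not satisfied (F OR F).
(b) weather ok — holds.
(1) = F AND T = false.
(a) training certified — fails.
(b) no prior violation — holds.
(i) supervisor present — not satisfied.
(ii) no residence in 500 ft — met.
So (c) is satisfied (F OR T).
(2): F AND T AND T → false.
(i) ≥30 days' notice — fails.
(ii) site inspected — fails.
So (a) is not satisfied (F OR F).
(b) Schedule A material — satisfied.
(3): F AND T → false.
So Overall is not satisfied (F OR F OR F).
Exception (holds permit) — not satisfied.
Result: main false OR exception false → false.

No — unlawful.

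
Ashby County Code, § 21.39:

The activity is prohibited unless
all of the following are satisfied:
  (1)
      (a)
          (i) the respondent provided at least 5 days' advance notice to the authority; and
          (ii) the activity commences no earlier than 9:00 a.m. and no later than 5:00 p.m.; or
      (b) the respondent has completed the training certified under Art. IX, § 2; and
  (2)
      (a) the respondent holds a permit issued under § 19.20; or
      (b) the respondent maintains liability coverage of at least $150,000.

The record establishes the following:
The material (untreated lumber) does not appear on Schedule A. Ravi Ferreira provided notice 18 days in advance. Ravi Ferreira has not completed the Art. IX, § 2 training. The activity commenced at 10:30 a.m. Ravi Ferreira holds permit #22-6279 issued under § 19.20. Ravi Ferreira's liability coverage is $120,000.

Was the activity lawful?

Yes — lawful.

(i) ≥5 days' notice — holds.
(ii) start within hours — satisfied.
(a) = T AND T = true.
(b) training certified — not met.
(1) = T OR F = true.
(a) holds permit — holds.
(b) coverage ≥ $150,000 — fails.
(2): T OR F → true.
Overall: T AND T → true.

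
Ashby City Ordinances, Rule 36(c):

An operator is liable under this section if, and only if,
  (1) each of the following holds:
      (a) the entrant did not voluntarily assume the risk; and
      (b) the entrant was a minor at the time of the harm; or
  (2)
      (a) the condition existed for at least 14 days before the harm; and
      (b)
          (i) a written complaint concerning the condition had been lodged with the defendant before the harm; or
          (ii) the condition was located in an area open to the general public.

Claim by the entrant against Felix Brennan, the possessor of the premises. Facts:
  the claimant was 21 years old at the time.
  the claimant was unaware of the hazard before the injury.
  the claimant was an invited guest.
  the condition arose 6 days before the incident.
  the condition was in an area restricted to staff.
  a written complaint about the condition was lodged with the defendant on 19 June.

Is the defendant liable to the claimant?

(a) no assumed risk — holds.
(b) entrant a minor — fails.
(1): T AND F → false.
(a) condition ≥14 days old — not satisfied.
(i) complaint lodged — met.
(ii) public area — not met.
(b): T OR F → true.
So (2) is not satisfied (F AND T).
Overall = F OR F = false.

No — not liable.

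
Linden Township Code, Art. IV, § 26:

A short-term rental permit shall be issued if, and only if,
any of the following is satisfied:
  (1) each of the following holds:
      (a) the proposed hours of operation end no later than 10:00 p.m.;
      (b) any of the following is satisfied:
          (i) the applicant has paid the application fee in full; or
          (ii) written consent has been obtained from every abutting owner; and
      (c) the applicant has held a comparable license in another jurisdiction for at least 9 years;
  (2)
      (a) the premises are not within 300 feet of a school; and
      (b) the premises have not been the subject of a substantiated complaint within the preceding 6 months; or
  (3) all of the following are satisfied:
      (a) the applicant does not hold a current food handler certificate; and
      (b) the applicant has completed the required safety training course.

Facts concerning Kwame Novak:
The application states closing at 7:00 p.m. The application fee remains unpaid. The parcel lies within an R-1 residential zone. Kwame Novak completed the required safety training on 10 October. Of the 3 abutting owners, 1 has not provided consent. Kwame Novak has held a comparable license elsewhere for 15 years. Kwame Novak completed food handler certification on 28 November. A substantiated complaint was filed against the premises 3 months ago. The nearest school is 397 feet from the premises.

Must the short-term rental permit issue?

(a) closes by 10 p.m. — met.
(i) fee paid — not satisfied.
(ii) all abutters consent — fails.
(b): F OR F → false.
(c) prior license ≥ 9 yr — met.
So (1) is not satisfied (T AND F AND T).
(a) ≥300 ft from school — met.
(b) no complaint in 6 mo. — fails.
(2) = T AND F = false.
(a) not (food handler cert.) — fails.
(b) safety training — satisfied.
(3): F AND T → false.
Overall: F OR F OR F → false.

No — denied.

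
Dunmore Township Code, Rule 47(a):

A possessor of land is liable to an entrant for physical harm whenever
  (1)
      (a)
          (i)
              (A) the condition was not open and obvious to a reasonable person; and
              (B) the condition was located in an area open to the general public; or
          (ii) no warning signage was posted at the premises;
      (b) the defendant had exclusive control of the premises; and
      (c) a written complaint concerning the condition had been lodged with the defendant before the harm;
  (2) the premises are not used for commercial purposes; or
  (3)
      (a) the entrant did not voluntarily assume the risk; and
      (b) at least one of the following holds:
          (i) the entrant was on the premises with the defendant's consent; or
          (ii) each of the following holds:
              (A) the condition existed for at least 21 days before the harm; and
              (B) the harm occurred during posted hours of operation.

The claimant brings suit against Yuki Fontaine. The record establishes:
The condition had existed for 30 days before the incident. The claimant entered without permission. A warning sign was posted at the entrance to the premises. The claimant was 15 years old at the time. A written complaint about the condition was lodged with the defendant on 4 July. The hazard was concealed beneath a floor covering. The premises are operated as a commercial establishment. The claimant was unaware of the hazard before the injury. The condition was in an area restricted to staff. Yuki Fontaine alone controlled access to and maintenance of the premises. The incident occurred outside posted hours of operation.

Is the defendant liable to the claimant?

No — not liable.

(A) not open/obvious — satisfied.
(B) public area — not satisfied.
(i) = T AND F = false.
(ii) no signage posted — fails.
(a) = F OR F = false.
(b) exclusive control — holds.
(c) complaint lodged — holds.
So (1) is not satisfied (F AND T AND T).
(2) not (commercial use) — not met.
(a) no assumed risk — met.
(i) consent to enter — fails.
(A) condition ≥21 days old — holds.
(B) during posted hours — not satisfied.
(ii) = T AND F = false.
(b) = F OR F = false.
(3): T AND F → false.
Overall: F OR F OR F → false.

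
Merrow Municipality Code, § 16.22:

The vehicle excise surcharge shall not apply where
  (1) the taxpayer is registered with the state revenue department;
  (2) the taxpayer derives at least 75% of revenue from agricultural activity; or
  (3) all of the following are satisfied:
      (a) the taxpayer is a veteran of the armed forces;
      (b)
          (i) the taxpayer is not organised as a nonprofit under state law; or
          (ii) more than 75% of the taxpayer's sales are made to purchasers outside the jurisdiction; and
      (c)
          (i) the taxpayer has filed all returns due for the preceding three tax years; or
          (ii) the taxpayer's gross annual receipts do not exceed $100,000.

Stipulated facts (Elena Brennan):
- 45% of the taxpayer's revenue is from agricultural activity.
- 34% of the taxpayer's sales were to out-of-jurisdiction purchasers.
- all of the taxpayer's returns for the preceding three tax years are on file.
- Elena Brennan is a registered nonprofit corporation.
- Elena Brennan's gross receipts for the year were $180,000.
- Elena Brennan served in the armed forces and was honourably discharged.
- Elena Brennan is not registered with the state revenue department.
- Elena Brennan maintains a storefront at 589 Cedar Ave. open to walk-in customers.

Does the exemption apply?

No — not exempt.

(1) state-registered — fails.
(2) ≥75% agricultural — not satisfied.
(a) veteran — holds.
(i) not (nonprofit) — not satisfied.
(ii) >75% out-of-jur. sales — not satisfied.
(b) = F OR F = false.
(i) returns current — holds.
(ii) receipts ≤ $100,000 — not satisfied.
So (c) is satisfied (T OR F).
(3): T AND F AND T → false.
So Overall is not satisfied (F OR F OR F).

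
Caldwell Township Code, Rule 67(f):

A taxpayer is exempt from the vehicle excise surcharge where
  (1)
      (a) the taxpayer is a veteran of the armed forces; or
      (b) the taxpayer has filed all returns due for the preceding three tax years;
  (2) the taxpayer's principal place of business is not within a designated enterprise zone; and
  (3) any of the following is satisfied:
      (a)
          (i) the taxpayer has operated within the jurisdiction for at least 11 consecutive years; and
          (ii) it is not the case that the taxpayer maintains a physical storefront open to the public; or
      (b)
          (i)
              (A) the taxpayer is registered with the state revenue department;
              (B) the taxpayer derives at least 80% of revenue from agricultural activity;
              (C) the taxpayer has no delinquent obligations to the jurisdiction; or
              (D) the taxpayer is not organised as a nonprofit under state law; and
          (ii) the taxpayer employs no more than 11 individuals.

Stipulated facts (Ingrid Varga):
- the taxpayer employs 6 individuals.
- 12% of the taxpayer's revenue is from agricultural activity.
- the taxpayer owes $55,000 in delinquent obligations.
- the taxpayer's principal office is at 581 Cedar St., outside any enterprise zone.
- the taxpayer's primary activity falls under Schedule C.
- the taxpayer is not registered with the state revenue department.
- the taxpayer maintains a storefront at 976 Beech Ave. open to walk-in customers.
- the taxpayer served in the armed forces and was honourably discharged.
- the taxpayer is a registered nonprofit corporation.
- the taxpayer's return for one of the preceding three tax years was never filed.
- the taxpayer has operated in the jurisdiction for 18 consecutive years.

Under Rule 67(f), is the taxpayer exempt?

No — not exempt.

(a) veteran — satisfied.
(b) returns current — not met.
(1): T OR F → true.
(2) not (in enterprise zone) — holds.
(i) ≥ 11 yrs in jurisdiction — satisfied.
(ii) not (has storefront) — fails.
(a) = T AND F = false.
(A) state-registered — not satisfied.
(B) ≥80% agricultural — not met.
(C) no delinquency — fails.
(D) not (nonprofit) — not met.
(i) = F OR F OR F OR F = false.
(ii) ≤ 11 employees — holds.
(b): F AND T → false.
(3): F OR F → false.
Overall = T AND T AND F = false.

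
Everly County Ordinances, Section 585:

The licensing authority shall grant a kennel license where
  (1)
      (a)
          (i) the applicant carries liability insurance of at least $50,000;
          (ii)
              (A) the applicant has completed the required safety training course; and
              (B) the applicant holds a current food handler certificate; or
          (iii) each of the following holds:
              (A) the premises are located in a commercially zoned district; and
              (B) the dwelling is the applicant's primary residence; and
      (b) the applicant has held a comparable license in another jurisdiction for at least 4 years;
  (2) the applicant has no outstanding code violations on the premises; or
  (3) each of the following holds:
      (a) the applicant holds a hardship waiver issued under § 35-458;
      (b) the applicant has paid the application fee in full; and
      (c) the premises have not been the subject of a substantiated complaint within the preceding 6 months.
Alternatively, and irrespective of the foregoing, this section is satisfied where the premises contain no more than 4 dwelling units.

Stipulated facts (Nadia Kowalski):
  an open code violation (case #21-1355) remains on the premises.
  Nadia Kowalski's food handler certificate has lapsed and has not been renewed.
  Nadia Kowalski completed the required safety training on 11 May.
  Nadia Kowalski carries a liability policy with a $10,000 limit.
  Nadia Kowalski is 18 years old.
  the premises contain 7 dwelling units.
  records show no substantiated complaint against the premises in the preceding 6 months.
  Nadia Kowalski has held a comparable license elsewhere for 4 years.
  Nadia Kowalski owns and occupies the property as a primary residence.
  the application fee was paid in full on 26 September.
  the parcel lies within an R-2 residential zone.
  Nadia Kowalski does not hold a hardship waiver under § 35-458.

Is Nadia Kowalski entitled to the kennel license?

No — denied.

(i) insurance ≥ $50,000 — not met.
(A) safety training — met.
(B) food handler cert. — not met.
(ii) = T AND F = false.
(A) commercially zoned — not satisfied.
(B) primary residence — holds.
(iii) = F AND T = false.
(a): F OR F OR F → false.
(b) prior license ≥ 4 yr — met.
So (1) is not satisfied (F AND T).
(2) no code violations — not satisfied.
(a) hardship waiver — not met.
(b) fee paid — holds.
(c) no complaint in 6 mo. — holds.
(3): F AND T AND T → false.
Overall = F OR F OR F = false.
Exception (≤ 4 units) — not satisfied.
Result: main false OR exception false → false.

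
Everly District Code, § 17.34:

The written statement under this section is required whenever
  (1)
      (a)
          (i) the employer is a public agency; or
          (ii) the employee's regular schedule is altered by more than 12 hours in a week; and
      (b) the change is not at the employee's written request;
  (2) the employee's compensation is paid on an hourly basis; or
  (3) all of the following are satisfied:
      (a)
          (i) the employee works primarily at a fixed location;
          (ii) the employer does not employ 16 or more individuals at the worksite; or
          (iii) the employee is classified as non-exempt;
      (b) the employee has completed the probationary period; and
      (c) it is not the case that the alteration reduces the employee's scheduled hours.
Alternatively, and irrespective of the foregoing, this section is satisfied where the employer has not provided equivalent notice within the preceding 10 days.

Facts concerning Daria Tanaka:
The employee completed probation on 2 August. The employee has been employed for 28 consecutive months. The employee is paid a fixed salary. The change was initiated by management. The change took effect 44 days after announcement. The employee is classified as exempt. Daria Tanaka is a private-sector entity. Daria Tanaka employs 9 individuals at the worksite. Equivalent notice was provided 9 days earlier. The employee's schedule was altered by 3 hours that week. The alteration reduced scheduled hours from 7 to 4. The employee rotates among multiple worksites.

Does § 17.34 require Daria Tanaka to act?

No — not required.

(i) public agency — not satisfied.
(ii) schedule shift > 12h — fails.
So (a) is not satisfied (F OR F).
(b) not employee-requested — met.
(1) = F AND T = false.
(2) hourly-paid — not satisfied.
(i) fixed location — not met.
(ii) not (≥ 16 at site) — satisfied.
(iii) non-exempt — not satisfied.
(a) = F OR T OR F = true.
(b) past probation — satisfied.
(c) not (hours reduced) — not met.
(3) = T AND T AND F = false.
Overall: F OR F OR F → false.
Exception (no recent notice) — not satisfied.
Result: main false OR exception false → false.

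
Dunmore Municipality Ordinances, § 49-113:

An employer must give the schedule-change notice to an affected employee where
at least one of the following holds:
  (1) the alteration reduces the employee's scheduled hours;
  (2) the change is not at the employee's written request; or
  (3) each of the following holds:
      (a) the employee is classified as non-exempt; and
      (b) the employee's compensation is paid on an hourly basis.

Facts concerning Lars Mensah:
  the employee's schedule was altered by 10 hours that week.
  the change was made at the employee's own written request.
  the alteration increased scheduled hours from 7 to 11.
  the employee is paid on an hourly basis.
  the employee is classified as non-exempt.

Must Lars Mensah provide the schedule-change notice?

(1) hours reduced — not satisfied.
(2) not employee-requested — not satisfied.
(a) non-exempt — met.
(b) hourly-paid — met.
(3) = T AND T = true.
Overall = F OR F OR T = true.

Yes — required.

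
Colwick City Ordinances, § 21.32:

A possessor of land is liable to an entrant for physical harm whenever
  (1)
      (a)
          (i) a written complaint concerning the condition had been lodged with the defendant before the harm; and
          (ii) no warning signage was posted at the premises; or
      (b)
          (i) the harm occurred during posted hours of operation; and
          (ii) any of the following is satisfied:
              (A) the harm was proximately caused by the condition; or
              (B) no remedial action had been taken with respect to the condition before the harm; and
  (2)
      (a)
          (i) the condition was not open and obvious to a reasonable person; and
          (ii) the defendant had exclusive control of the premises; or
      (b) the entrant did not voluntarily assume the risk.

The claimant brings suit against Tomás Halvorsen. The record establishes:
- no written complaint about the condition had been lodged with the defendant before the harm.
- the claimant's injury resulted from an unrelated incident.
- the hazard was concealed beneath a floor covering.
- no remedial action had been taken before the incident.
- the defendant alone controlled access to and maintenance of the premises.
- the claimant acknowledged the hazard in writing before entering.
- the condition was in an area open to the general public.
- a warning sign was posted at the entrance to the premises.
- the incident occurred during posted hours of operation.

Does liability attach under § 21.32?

(i) complaint lodged — not met.
(ii) no signage posted — fails.
(a) = F AND F = false.
(i) during posted hours — met.
(A) proximate cause — fails.
(B) no remedial action — met.
(ii): F OR T → true.
(b) = T AND T = true.
So (1) is satisfied (F OR T).
(i) not open/obvious — satisfied.
(ii) exclusive control — holds.
(a): T AND T → true.
(b) no assumed risk — not satisfied.
So (2) is satisfied (T OR F).
So Overall is satisfied (T AND T).

Yes — liable.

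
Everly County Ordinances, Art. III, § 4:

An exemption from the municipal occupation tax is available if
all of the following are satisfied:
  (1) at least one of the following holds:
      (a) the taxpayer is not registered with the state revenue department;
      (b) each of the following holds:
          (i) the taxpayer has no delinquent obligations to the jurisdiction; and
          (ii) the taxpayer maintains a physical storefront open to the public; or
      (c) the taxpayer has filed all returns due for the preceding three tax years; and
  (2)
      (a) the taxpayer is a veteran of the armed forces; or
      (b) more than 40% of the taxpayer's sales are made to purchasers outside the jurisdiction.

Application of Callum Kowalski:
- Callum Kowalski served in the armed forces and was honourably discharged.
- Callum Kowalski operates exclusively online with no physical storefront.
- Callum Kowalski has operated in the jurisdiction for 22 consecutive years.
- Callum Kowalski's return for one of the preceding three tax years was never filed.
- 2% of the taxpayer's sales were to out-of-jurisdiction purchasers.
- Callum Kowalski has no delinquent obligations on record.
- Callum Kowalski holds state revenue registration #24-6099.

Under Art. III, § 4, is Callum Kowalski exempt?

(a) not (state-registered) — not satisfied.
(i) no delinquency — holds.
(ii) has storefront — fails.
So (b) is not satisfied (T AND F).
(c) returns current — fails.
(1): F OR F OR F → false.
(a) veteran — holds.
(b) >40% out-of-jur. sales — not satisfied.
So (2) is satisfied (T OR F).
Overall: F AND T → false.

No — not exempt.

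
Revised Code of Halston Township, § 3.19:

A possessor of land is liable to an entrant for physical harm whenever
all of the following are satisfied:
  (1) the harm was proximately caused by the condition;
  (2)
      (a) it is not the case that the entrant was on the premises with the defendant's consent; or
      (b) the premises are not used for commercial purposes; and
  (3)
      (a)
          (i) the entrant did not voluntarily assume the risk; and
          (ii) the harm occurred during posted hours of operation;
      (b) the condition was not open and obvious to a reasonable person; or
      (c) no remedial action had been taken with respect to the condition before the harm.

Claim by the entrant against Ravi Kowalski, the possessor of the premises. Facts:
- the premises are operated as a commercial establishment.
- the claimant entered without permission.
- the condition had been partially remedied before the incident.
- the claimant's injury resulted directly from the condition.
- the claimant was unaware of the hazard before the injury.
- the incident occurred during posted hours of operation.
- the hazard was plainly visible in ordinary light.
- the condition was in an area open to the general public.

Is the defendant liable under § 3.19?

(1) proximate cause — satisfied.
(a) not (consent to enter) — met.
(b) not (commercial use) — fails.
(2) = T OR F = true.
(i) no assumed risk — met.
(ii) during posted hours — met.
So (a) is satisfied (T AND T).
(b) not open/obvious — not met.
(c) no remedial action — not satisfied.
(3): T OR F OR F → true.
Overall = T AND T AND T = true.

Yes — liable.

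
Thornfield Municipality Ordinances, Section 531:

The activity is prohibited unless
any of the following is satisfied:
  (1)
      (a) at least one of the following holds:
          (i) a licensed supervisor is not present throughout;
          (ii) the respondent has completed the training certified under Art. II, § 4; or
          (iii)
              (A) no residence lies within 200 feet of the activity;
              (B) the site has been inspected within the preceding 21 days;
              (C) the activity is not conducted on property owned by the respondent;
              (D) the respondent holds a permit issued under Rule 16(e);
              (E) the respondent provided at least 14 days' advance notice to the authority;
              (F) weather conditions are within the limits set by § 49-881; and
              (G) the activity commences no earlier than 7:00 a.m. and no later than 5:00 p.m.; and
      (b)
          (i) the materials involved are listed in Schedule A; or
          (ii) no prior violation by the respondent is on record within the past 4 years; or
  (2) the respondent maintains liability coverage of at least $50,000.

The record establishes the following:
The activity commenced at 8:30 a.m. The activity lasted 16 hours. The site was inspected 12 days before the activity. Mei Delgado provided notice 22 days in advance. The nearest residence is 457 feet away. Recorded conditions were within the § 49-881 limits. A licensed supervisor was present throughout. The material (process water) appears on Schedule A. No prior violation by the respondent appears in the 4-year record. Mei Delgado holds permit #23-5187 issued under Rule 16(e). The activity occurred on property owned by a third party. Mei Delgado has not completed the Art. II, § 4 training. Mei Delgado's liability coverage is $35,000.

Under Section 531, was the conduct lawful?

(i) not (supervisor present) — fails.
(ii) training certified — fails.
(A) no residence in 200 ft — met.
(B) site inspected — satisfied.
(C) not (own property) — holds.
(D) holds permit — satisfied.
(E) ≥14 days' notice — satisfied.
(F) weather ok — met.
(G) start within hours — satisfied.
(iii): T AND T AND T AND T AND T AND T AND T → true.
(a): F OR F OR T → true.
(i) Schedule A material — satisfied.
(ii) no prior violation — holds.
(b): T OR T → true.
(1): T AND T → true.
(2) coverage ≥ $50,000 — not satisfied.
Overall: T OR F → true.

Yes — lawful.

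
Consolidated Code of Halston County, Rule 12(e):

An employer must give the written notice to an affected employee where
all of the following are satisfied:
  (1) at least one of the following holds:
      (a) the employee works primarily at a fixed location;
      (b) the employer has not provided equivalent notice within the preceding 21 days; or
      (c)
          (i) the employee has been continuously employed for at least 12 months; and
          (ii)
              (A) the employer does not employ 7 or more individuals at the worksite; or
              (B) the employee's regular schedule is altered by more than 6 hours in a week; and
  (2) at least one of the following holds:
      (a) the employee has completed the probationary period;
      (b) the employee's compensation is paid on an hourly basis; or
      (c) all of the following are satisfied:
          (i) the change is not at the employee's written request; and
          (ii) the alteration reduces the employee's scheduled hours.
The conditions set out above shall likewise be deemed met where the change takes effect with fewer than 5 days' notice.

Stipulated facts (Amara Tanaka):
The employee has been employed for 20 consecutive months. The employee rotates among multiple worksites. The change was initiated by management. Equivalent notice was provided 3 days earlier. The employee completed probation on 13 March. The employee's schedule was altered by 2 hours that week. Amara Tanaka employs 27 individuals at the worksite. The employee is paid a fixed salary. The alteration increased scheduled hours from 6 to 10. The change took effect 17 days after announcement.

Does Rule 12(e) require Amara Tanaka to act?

No — not required.

(a) fixed location — not met.
(b) no recent notice — not satisfied.
(i) tenure ≥ 12 mo. — met.
(A) not (≥ 7 at site) — not satisfied.
(B) schedule shift > 6h — not satisfied.
So (ii) is not satisfied (F OR F).
(c) = T AND F = false.
So (1) is not satisfied (F OR F OR F).
(a) past probation — satisfied.
(b) hourly-paid — not met.
(i) not employee-requested — satisfied.
(ii) hours reduced — fails.
(c): T AND F → false.
(2): T OR F OR F → true.
Overall = F AND T = false.
Exception (< 5 days' notice) — not satisfied.
Result: main false OR exception false → false.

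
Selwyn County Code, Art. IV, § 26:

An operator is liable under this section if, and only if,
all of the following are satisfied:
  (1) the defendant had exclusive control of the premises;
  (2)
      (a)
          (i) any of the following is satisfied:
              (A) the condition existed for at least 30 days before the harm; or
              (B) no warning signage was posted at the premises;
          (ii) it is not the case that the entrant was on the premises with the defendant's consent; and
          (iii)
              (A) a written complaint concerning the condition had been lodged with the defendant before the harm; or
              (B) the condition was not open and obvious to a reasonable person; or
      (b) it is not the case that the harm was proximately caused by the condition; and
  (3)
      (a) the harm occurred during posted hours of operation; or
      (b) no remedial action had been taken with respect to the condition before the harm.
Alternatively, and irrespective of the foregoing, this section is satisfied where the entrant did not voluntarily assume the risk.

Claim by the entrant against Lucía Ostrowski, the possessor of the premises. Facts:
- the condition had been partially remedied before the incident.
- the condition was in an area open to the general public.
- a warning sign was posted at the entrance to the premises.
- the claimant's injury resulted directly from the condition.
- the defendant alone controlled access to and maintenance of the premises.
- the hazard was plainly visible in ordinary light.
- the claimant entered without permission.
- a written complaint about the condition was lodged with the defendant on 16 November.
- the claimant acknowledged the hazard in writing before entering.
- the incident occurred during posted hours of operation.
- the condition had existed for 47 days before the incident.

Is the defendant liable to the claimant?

Yes — liable.

(1) exclusive control — holds.
(A) condition ≥30 days old — holds.
(B) no signage posted — not met.
(i): T OR F → true.
(ii) not (consent to enter) — satisfied.
(A) complaint lodged — satisfied.
(B) not open/obvious — fails.
So (iii) is satisfied (T OR F).
(a): T AND T AND T → true.
(b) not (proximate cause) — not satisfied.
So (2) is satisfied (T OR F).
(a) during posted hours — holds.
(b) no remedial action — not met.
(3): T OR F → true.
Overall: T AND T AND T → true.
Exception (no assumed risk) — not satisfied.
Result: main true OR exception false → true.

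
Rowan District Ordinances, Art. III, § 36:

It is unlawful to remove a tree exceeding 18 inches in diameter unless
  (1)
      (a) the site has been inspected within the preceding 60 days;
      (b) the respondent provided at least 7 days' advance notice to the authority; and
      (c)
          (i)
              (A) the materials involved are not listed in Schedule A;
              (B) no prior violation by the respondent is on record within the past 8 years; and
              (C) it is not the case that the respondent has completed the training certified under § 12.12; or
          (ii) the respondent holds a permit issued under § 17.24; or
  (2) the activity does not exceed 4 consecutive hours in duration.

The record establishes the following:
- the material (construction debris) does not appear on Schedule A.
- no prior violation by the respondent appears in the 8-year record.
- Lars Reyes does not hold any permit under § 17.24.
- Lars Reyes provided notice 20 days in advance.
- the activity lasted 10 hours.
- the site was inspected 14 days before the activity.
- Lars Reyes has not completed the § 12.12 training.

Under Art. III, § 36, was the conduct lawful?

(a) site inspected — holds.
(b) ≥7 days' notice — met.
(A) not (Schedule A material) — holds.
(B) no prior violation — met.
(C) not (training certified) — satisfied.
(i): T AND T AND T → true.
(ii) holds permit — fails.
(c): T OR F → true.
(1) = T AND T AND T = true.
(2) ≤ 4 hrs duration — not satisfied.
So Overall is satisfied (T OR F).

Yes — lawful.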